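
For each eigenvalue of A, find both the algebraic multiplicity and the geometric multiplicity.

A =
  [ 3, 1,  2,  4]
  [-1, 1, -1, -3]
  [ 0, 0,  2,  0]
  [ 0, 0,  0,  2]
λ = 2: alg = 4, geom = 2

Step 1 — factor the characteristic polynomial to read off the algebraic multiplicities:
  χ_A(x) = (x - 2)^4

Step 2 — compute geometric multiplicities via the rank-nullity identity g(λ) = n − rank(A − λI):
  rank(A − (2)·I) = 2, so dim ker(A − (2)·I) = n − 2 = 2

Summary:
  λ = 2: algebraic multiplicity = 4, geometric multiplicity = 2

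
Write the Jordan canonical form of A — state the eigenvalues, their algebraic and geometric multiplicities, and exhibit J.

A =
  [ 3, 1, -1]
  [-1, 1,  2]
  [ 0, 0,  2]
J_3(2)

The characteristic polynomial is
  det(x·I − A) = x^3 - 6*x^2 + 12*x - 8 = (x - 2)^3

Eigenvalues and multiplicities (the geometric multiplicity of λ is n − rank(A − λI), which equals the number of Jordan blocks for λ):
  λ = 2: algebraic multiplicity = 3, geometric multiplicity = 1

Determining the block sizes for each eigenvalue:
  λ = 2: one block (gm = 1), so the single block has size am = 3 → block sizes [3]

Assembling the blocks gives a Jordan form
J =
  [2, 1, 0]
  [0, 2, 1]
  [0, 0, 2]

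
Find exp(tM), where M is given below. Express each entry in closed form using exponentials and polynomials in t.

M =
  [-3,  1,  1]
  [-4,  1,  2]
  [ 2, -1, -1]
e^{tM} =
  [t^2*exp(-t) - 2*t*exp(-t) + exp(-t), -t^2*exp(-t)/2 + t*exp(-t), t*exp(-t)]
  [2*t^2*exp(-t) - 4*t*exp(-t), -t^2*exp(-t) + 2*t*exp(-t) + exp(-t), 2*t*exp(-t)]
  [2*t*exp(-t), -t*exp(-t), exp(-t)]

Strategy: write M = P · J · P⁻¹ where J is a Jordan canonical form, so e^{tM} = P · e^{tJ} · P⁻¹, and e^{tJ} can be computed block-by-block.

M has Jordan form
J =
  [-1,  1,  0]
  [ 0, -1,  1]
  [ 0,  0, -1]
(up to reordering of blocks).

Per-block formulas:
  For a 3×3 Jordan block J_3(-1): exp(t · J_3(-1)) = e^(-1t)·(I + t·N + (t^2/2)·N^2), where N is the 3×3 nilpotent shift.

After assembling e^{tJ} and conjugating by P, we get:

e^{tM} =
  [t^2*exp(-t) - 2*t*exp(-t) + exp(-t), -t^2*exp(-t)/2 + t*exp(-t), t*exp(-t)]
  [2*t^2*exp(-t) - 4*t*exp(-t), -t^2*exp(-t) + 2*t*exp(-t) + exp(-t), 2*t*exp(-t)]
  [2*t*exp(-t), -t*exp(-t), exp(-t)]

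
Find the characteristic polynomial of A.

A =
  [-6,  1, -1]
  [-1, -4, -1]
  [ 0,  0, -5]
x^3 + 15*x^2 + 75*x + 125

Expanding det(x·I − A) (e.g. by cofactor expansion or by noting that A is similar to its Jordan form J, which has the same characteristic polynomial as A) gives
  χ_A(x) = x^3 + 15*x^2 + 75*x + 125
which factors as (x + 5)^3. The eigenvalues (with algebraic multiplicities) are λ = -5 with multiplicity 3.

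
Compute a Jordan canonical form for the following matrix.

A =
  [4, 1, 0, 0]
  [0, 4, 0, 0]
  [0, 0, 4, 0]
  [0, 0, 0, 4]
J_2(4) ⊕ J_1(4) ⊕ J_1(4)

The characteristic polynomial is
  det(x·I − A) = x^4 - 16*x^3 + 96*x^2 - 256*x + 256 = (x - 4)^4

Eigenvalues and multiplicities (the geometric multiplicity of λ is n − rank(A − λI), which equals the number of Jordan blocks for λ):
  λ = 4: algebraic multiplicity = 4, geometric multiplicity = 3

Determining the block sizes for each eigenvalue:
  λ = 4: 3 blocks summing to 4 forces exactly one block of size 2 and the rest size 1 → block sizes [2, 1, 1]

Assembling the blocks gives a Jordan form
J =
  [4, 1, 0, 0]
  [0, 4, 0, 0]
  [0, 0, 4, 0]
  [0, 0, 0, 4]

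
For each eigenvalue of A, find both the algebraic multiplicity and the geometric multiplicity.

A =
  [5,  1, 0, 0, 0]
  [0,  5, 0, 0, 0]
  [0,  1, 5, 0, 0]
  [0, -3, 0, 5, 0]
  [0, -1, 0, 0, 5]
λ = 5: alg = 5, geom = 4

Step 1 — factor the characteristic polynomial to read off the algebraic multiplicities:
  χ_A(x) = (x - 5)^5

Step 2 — compute geometric multiplicities via the rank-nullity identity g(λ) = n − rank(A − λI):
  rank(A − (5)·I) = 1, so dim ker(A − (5)·I) = n − 1 = 4

Summary:
  λ = 5: algebraic multiplicity = 5, geometric multiplicity = 4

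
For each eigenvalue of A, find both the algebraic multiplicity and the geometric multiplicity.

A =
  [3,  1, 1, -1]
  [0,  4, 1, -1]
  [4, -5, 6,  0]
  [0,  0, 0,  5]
λ = 3: alg = 1, geom = 1; λ = 5: alg = 3, geom = 1

Step 1 — factor the characteristic polynomial to read off the algebraic multiplicities:
  χ_A(x) = (x - 5)^3*(x - 3)

Step 2 — compute geometric multiplicities via the rank-nullity identity g(λ) = n − rank(A − λI):
  rank(A − (3)·I) = 3, so dim ker(A − (3)·I) = n − 3 = 1
  rank(A − (5)·I) = 3, so dim ker(A − (5)·I) = n − 3 = 1

Summary:
  λ = 3: algebraic multiplicity = 1, geometric multiplicity = 1
  λ = 5: algebraic multiplicity = 3, geometric multiplicity = 1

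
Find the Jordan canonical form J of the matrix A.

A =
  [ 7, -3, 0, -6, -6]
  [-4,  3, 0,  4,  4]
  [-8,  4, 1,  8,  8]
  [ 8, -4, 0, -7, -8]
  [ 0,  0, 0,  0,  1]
J_2(1) ⊕ J_1(1) ⊕ J_1(1) ⊕ J_1(1)

The characteristic polynomial is
  det(x·I − A) = x^5 - 5*x^4 + 10*x^3 - 10*x^2 + 5*x - 1 = (x - 1)^5

Eigenvalues and multiplicities (the geometric multiplicity of λ is n − rank(A − λI), which equals the number of Jordan blocks for λ):
  λ = 1: algebraic multiplicity = 5, geometric multiplicity = 4

Determining the block sizes for each eigenvalue:
  λ = 1: 4 blocks summing to 5 forces exactly one block of size 2 and the rest size 1 → block sizes [2, 1, 1, 1]

Assembling the blocks gives a Jordan form
J =
  [1, 1, 0, 0, 0]
  [0, 1, 0, 0, 0]
  [0, 0, 1, 0, 0]
  [0, 0, 0, 1, 0]
  [0, 0, 0, 0, 1]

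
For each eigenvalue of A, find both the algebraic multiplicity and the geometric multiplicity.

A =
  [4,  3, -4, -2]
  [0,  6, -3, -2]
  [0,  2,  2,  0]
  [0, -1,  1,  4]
λ = 4: alg = 4, geom = 2

Step 1 — factor the characteristic polynomial to read off the algebraic multiplicities:
  χ_A(x) = (x - 4)^4

Step 2 — compute geometric multiplicities via the rank-nullity identity g(λ) = n − rank(A − λI):
  rank(A − (4)·I) = 2, so dim ker(A − (4)·I) = n − 2 = 2

Summary:
  λ = 4: algebraic multiplicity = 4, geometric multiplicity = 2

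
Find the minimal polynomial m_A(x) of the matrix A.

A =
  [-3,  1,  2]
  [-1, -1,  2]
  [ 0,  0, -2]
x^2 + 4*x + 4

The characteristic polynomial is χ_A(x) = (x + 2)^3, so the eigenvalues are known. The minimal polynomial is
  m_A(x) = Π_λ (x − λ)^{k_λ}
where k_λ is the size of the *largest* Jordan block for λ (equivalently, the smallest k with (A − λI)^k v = 0 for every generalised eigenvector v of λ).

  λ = -2: largest Jordan block has size 2, contributing (x + 2)^2

So m_A(x) = (x + 2)^2 = x^2 + 4*x + 4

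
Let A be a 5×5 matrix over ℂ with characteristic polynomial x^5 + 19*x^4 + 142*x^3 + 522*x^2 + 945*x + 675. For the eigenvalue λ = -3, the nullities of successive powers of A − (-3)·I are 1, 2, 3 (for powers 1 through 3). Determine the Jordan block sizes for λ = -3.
Block sizes for λ = -3: [3]

From the dimensions of kernels of powers, the number of Jordan blocks of size at least j is d_j − d_{j−1} where d_j = dim ker(N^j) (with d_0 = 0). Computing the differences gives [1, 1, 1].
The number of blocks of size exactly k is (#blocks of size ≥ k) − (#blocks of size ≥ k + 1), so the partition is: 1 block(s) of size 3.
In nonincreasing order the block sizes are [3].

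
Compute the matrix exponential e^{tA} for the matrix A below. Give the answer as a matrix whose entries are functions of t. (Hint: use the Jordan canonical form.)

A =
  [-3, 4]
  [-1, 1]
e^{tA} =
  [-2*t*exp(-t) + exp(-t), 4*t*exp(-t)]
  [-t*exp(-t), 2*t*exp(-t) + exp(-t)]

Strategy: write A = P · J · P⁻¹ where J is a Jordan canonical form, so e^{tA} = P · e^{tJ} · P⁻¹, and e^{tJ} can be computed block-by-block.

A has Jordan form
J =
  [-1,  1]
  [ 0, -1]
(up to reordering of blocks).

Per-block formulas:
  For a 2×2 Jordan block J_2(-1): exp(t · J_2(-1)) = e^(-1t)·(I + t·N), where N is the 2×2 nilpotent shift.

After assembling e^{tJ} and conjugating by P, we get:

e^{tA} =
  [-2*t*exp(-t) + exp(-t), 4*t*exp(-t)]
  [-t*exp(-t), 2*t*exp(-t) + exp(-t)]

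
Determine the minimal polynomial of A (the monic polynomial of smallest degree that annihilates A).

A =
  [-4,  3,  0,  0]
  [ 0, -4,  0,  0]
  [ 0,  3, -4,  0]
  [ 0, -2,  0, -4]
x^2 + 8*x + 16

The characteristic polynomial is χ_A(x) = (x + 4)^4, so the eigenvalues are known. The minimal polynomial is
  m_A(x) = Π_λ (x − λ)^{k_λ}
where k_λ is the size of the *largest* Jordan block for λ (equivalently, the smallest k with (A − λI)^k v = 0 for every generalised eigenvector v of λ).

  λ = -4: largest Jordan block has size 2, contributing (x + 4)^2

So m_A(x) = (x + 4)^2 = x^2 + 8*x + 16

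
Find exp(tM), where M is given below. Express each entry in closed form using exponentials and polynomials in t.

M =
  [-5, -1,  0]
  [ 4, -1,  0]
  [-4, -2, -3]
e^{tM} =
  [-2*t*exp(-3*t) + exp(-3*t), -t*exp(-3*t), 0]
  [4*t*exp(-3*t), 2*t*exp(-3*t) + exp(-3*t), 0]
  [-4*t*exp(-3*t), -2*t*exp(-3*t), exp(-3*t)]

Strategy: write M = P · J · P⁻¹ where J is a Jordan canonical form, so e^{tM} = P · e^{tJ} · P⁻¹, and e^{tJ} can be computed block-by-block.

M has Jordan form
J =
  [-3,  1,  0]
  [ 0, -3,  0]
  [ 0,  0, -3]
(up to reordering of blocks).

Per-block formulas:
  For a 2×2 Jordan block J_2(-3): exp(t · J_2(-3)) = e^(-3t)·(I + t·N), where N is the 2×2 nilpotent shift.
  For a 1×1 block at λ = -3: exp(t · [-3]) = [e^(-3t)].

After assembling e^{tJ} and conjugating by P, we get:

e^{tM} =
  [-2*t*exp(-3*t) + exp(-3*t), -t*exp(-3*t), 0]
  [4*t*exp(-3*t), 2*t*exp(-3*t) + exp(-3*t), 0]
  [-4*t*exp(-3*t), -2*t*exp(-3*t), exp(-3*t)]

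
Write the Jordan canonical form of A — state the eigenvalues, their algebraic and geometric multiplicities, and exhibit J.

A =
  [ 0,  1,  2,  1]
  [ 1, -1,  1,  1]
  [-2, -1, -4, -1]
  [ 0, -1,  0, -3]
J_3(-2) ⊕ J_1(-2)

The characteristic polynomial is
  det(x·I − A) = x^4 + 8*x^3 + 24*x^2 + 32*x + 16 = (x + 2)^4

Eigenvalues and multiplicities (the geometric multiplicity of λ is n − rank(A − λI), which equals the number of Jordan blocks for λ):
  λ = -2: algebraic multiplicity = 4, geometric multiplicity = 2

Determining the block sizes for each eigenvalue:
  λ = -2: with am = 4 and gm = 2, the partition is not yet determined (e.g. several partitions of 4 into 2 parts exist). Let N = A − (-2)·I. Computing rank(N^1) = 2, rank(N^2) = 1, rank(N^3) = 0; the number of blocks of size ≥ j is rank(N^{j−1}) − rank(N^j), giving [2, 1, 1]. So we have 1 block(s) of size 3, 1 block(s) of size 1 → block sizes [3, 1]

Assembling the blocks gives a Jordan form
J =
  [-2,  1,  0,  0]
  [ 0, -2,  1,  0]
  [ 0,  0, -2,  0]
  [ 0,  0,  0, -2]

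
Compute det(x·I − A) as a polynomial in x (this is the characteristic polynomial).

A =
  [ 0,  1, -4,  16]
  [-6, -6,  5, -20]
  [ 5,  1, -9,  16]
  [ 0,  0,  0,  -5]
x^4 + 20*x^3 + 150*x^2 + 500*x + 625

Expanding det(x·I − A) (e.g. by cofactor expansion or by noting that A is similar to its Jordan form J, which has the same characteristic polynomial as A) gives
  χ_A(x) = x^4 + 20*x^3 + 150*x^2 + 500*x + 625
which factors as (x + 5)^4. The eigenvalues (with algebraic multiplicities) are λ = -5 with multiplicity 4.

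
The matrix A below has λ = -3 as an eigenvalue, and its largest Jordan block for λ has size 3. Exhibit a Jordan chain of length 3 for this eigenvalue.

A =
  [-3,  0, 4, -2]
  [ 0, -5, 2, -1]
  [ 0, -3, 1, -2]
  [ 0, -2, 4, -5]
A Jordan chain for λ = -3 of length 3:
v_1 = (-8, 0, -2, -4)ᵀ
v_2 = (0, -2, -3, -2)ᵀ
v_3 = (0, 1, 0, 0)ᵀ

Let N = A − (-3)·I. We want v_3 with N^3 v_3 = 0 but N^2 v_3 ≠ 0; then v_{j-1} := N · v_j for j = 3, …, 2.

Pick v_3 = (0, 1, 0, 0)ᵀ.
Then v_2 = N · v_3 = (0, -2, -3, -2)ᵀ.
Then v_1 = N · v_2 = (-8, 0, -2, -4)ᵀ.

Sanity check: (A − (-3)·I) v_1 = (0, 0, 0, 0)ᵀ = 0. ✓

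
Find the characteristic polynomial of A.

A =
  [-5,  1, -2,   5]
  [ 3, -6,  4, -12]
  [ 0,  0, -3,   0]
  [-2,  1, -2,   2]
x^4 + 12*x^3 + 54*x^2 + 108*x + 81

Expanding det(x·I − A) (e.g. by cofactor expansion or by noting that A is similar to its Jordan form J, which has the same characteristic polynomial as A) gives
  χ_A(x) = x^4 + 12*x^3 + 54*x^2 + 108*x + 81
which factors as (x + 3)^4. The eigenvalues (with algebraic multiplicities) are λ = -3 with multiplicity 4.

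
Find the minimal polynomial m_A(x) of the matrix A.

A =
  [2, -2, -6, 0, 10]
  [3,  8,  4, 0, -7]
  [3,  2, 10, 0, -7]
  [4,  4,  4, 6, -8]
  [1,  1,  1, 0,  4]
x^3 - 18*x^2 + 108*x - 216

The characteristic polynomial is χ_A(x) = (x - 6)^5, so the eigenvalues are known. The minimal polynomial is
  m_A(x) = Π_λ (x − λ)^{k_λ}
where k_λ is the size of the *largest* Jordan block for λ (equivalently, the smallest k with (A − λI)^k v = 0 for every generalised eigenvector v of λ).

  λ = 6: largest Jordan block has size 3, contributing (x − 6)^3

So m_A(x) = (x - 6)^3 = x^3 - 18*x^2 + 108*x - 216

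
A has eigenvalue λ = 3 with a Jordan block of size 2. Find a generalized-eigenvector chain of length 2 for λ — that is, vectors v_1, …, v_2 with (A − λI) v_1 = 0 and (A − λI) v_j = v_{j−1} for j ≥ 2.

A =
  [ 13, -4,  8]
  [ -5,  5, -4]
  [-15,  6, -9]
A Jordan chain for λ = 3 of length 2:
v_1 = (10, -5, -15)ᵀ
v_2 = (1, 0, 0)ᵀ

Let N = A − (3)·I. We want v_2 with N^2 v_2 = 0 but N^1 v_2 ≠ 0; then v_{j-1} := N · v_j for j = 2, …, 2.

Pick v_2 = (1, 0, 0)ᵀ.
Then v_1 = N · v_2 = (10, -5, -15)ᵀ.

Sanity check: (A − (3)·I) v_1 = (0, 0, 0)ᵀ = 0. ✓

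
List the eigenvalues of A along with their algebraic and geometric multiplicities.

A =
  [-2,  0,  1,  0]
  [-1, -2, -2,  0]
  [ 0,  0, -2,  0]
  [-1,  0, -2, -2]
λ = -2: alg = 4, geom = 2

Step 1 — factor the characteristic polynomial to read off the algebraic multiplicities:
  χ_A(x) = (x + 2)^4

Step 2 — compute geometric multiplicities via the rank-nullity identity g(λ) = n − rank(A − λI):
  rank(A − (-2)·I) = 2, so dim ker(A − (-2)·I) = n − 2 = 2

Summary:
  λ = -2: algebraic multiplicity = 4, geometric multiplicity = 2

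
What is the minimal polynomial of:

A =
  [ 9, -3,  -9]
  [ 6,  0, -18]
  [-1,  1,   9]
x^2 - 12*x + 36

The characteristic polynomial is χ_A(x) = (x - 6)^3, so the eigenvalues are known. The minimal polynomial is
  m_A(x) = Π_λ (x − λ)^{k_λ}
where k_λ is the size of the *largest* Jordan block for λ (equivalently, the smallest k with (A − λI)^k v = 0 for every generalised eigenvector v of λ).

  λ = 6: largest Jordan block has size 2, contributing (x − 6)^2

So m_A(x) = (x - 6)^2 = x^2 - 12*x + 36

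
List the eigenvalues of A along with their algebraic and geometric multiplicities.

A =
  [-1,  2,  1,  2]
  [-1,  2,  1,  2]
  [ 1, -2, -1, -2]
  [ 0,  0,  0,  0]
λ = 0: alg = 4, geom = 3

Step 1 — factor the characteristic polynomial to read off the algebraic multiplicities:
  χ_A(x) = x^4

Step 2 — compute geometric multiplicities via the rank-nullity identity g(λ) = n − rank(A − λI):
  rank(A − (0)·I) = 1, so dim ker(A − (0)·I) = n − 1 = 3

Summary:
  λ = 0: algebraic multiplicity = 4, geometric multiplicity = 3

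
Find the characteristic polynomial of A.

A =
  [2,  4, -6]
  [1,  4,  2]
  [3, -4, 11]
x^3 - 17*x^2 + 96*x - 180

Expanding det(x·I − A) (e.g. by cofactor expansion or by noting that A is similar to its Jordan form J, which has the same characteristic polynomial as A) gives
  χ_A(x) = x^3 - 17*x^2 + 96*x - 180
which factors as (x - 6)^2*(x - 5). The eigenvalues (with algebraic multiplicities) are λ = 5 with multiplicity 1, λ = 6 with multiplicity 2.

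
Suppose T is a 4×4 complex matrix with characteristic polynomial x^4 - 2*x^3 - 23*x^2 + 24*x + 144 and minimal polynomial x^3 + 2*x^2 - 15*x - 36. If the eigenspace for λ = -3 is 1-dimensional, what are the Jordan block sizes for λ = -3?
Block sizes for λ = -3: [2]

Step 1 — from the characteristic polynomial, algebraic multiplicity of λ = -3 is 2. From dim ker(T − (-3)·I) = 1, there are exactly 1 Jordan blocks for λ = -3.
Step 2 — from the minimal polynomial, the factor (x + 3)^2 tells us the largest block for λ = -3 has size 2.
Step 3 — with total size 2, 1 blocks, and largest block 2, the block sizes (in nonincreasing order) are [2].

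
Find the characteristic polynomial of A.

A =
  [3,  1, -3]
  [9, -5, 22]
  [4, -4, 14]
x^3 - 12*x^2 + 48*x - 64

Expanding det(x·I − A) (e.g. by cofactor expansion or by noting that A is similar to its Jordan form J, which has the same characteristic polynomial as A) gives
  χ_A(x) = x^3 - 12*x^2 + 48*x - 64
which factors as (x - 4)^3. The eigenvalues (with algebraic multiplicities) are λ = 4 with multiplicity 3.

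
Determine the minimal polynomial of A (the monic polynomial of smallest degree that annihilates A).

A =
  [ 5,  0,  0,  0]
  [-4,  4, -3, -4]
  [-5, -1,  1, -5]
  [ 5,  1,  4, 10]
x^3 - 15*x^2 + 75*x - 125

The characteristic polynomial is χ_A(x) = (x - 5)^4, so the eigenvalues are known. The minimal polynomial is
  m_A(x) = Π_λ (x − λ)^{k_λ}
where k_λ is the size of the *largest* Jordan block for λ (equivalently, the smallest k with (A − λI)^k v = 0 for every generalised eigenvector v of λ).

  λ = 5: largest Jordan block has size 3, contributing (x − 5)^3

So m_A(x) = (x - 5)^3 = x^3 - 15*x^2 + 75*x - 125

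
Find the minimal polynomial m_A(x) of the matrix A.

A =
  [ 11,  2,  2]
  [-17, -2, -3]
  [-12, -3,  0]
x^3 - 9*x^2 + 27*x - 27

The characteristic polynomial is χ_A(x) = (x - 3)^3, so the eigenvalues are known. The minimal polynomial is
  m_A(x) = Π_λ (x − λ)^{k_λ}
where k_λ is the size of the *largest* Jordan block for λ (equivalently, the smallest k with (A − λI)^k v = 0 for every generalised eigenvector v of λ).

  λ = 3: largest Jordan block has size 3, contributing (x − 3)^3

So m_A(x) = (x - 3)^3 = x^3 - 9*x^2 + 27*x - 27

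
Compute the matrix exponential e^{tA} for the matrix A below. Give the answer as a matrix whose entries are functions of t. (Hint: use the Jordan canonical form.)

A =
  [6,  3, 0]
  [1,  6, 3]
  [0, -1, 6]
e^{tA} =
  [3*t^2*exp(6*t)/2 + exp(6*t), 3*t*exp(6*t), 9*t^2*exp(6*t)/2]
  [t*exp(6*t), exp(6*t), 3*t*exp(6*t)]
  [-t^2*exp(6*t)/2, -t*exp(6*t), -3*t^2*exp(6*t)/2 + exp(6*t)]

Strategy: write A = P · J · P⁻¹ where J is a Jordan canonical form, so e^{tA} = P · e^{tJ} · P⁻¹, and e^{tJ} can be computed block-by-block.

A has Jordan form
J =
  [6, 1, 0]
  [0, 6, 1]
  [0, 0, 6]
(up to reordering of blocks).

Per-block formulas:
  For a 3×3 Jordan block J_3(6): exp(t · J_3(6)) = e^(6t)·(I + t·N + (t^2/2)·N^2), where N is the 3×3 nilpotent shift.

After assembling e^{tJ} and conjugating by P, we get:

e^{tA} =
  [3*t^2*exp(6*t)/2 + exp(6*t), 3*t*exp(6*t), 9*t^2*exp(6*t)/2]
  [t*exp(6*t), exp(6*t), 3*t*exp(6*t)]
  [-t^2*exp(6*t)/2, -t*exp(6*t), -3*t^2*exp(6*t)/2 + exp(6*t)]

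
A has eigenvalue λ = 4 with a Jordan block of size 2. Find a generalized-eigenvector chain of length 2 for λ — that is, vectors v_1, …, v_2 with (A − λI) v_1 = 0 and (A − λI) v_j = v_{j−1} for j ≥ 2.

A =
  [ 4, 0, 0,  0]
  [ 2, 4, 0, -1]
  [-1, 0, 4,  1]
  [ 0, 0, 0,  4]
A Jordan chain for λ = 4 of length 2:
v_1 = (0, 2, -1, 0)ᵀ
v_2 = (1, 0, 0, 0)ᵀ

Let N = A − (4)·I. We want v_2 with N^2 v_2 = 0 but N^1 v_2 ≠ 0; then v_{j-1} := N · v_j for j = 2, …, 2.

Pick v_2 = (1, 0, 0, 0)ᵀ.
Then v_1 = N · v_2 = (0, 2, -1, 0)ᵀ.

Sanity check: (A − (4)·I) v_1 = (0, 0, 0, 0)ᵀ = 0. ✓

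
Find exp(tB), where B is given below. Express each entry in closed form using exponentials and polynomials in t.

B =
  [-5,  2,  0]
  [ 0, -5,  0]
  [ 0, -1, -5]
e^{tB} =
  [exp(-5*t), 2*t*exp(-5*t), 0]
  [0, exp(-5*t), 0]
  [0, -t*exp(-5*t), exp(-5*t)]

Strategy: write B = P · J · P⁻¹ where J is a Jordan canonical form, so e^{tB} = P · e^{tJ} · P⁻¹, and e^{tJ} can be computed block-by-block.

B has Jordan form
J =
  [-5,  1,  0]
  [ 0, -5,  0]
  [ 0,  0, -5]
(up to reordering of blocks).

Per-block formulas:
  For a 1×1 block at λ = -5: exp(t · [-5]) = [e^(-5t)].
  For a 2×2 Jordan block J_2(-5): exp(t · J_2(-5)) = e^(-5t)·(I + t·N), where N is the 2×2 nilpotent shift.

After assembling e^{tJ} and conjugating by P, we get:

e^{tB} =
  [exp(-5*t), 2*t*exp(-5*t), 0]
  [0, exp(-5*t), 0]
  [0, -t*exp(-5*t), exp(-5*t)]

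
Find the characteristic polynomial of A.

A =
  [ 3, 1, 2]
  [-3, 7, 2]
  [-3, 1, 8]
x^3 - 18*x^2 + 108*x - 216

Expanding det(x·I − A) (e.g. by cofactor expansion or by noting that A is similar to its Jordan form J, which has the same characteristic polynomial as A) gives
  χ_A(x) = x^3 - 18*x^2 + 108*x - 216
which factors as (x - 6)^3. The eigenvalues (with algebraic multiplicities) are λ = 6 with multiplicity 3.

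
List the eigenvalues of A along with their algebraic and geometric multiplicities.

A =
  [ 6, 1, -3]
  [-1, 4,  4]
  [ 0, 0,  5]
λ = 5: alg = 3, geom = 1

Step 1 — factor the characteristic polynomial to read off the algebraic multiplicities:
  χ_A(x) = (x - 5)^3

Step 2 — compute geometric multiplicities via the rank-nullity identity g(λ) = n − rank(A − λI):
  rank(A − (5)·I) = 2, so dim ker(A − (5)·I) = n − 2 = 1

Summary:
  λ = 5: algebraic multiplicity = 3, geometric multiplicity = 1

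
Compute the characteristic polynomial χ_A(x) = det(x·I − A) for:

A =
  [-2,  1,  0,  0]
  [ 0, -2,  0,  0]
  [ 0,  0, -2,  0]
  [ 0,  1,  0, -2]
x^4 + 8*x^3 + 24*x^2 + 32*x + 16

Expanding det(x·I − A) (e.g. by cofactor expansion or by noting that A is similar to its Jordan form J, which has the same characteristic polynomial as A) gives
  χ_A(x) = x^4 + 8*x^3 + 24*x^2 + 32*x + 16
which factors as (x + 2)^4. The eigenvalues (with algebraic multiplicities) are λ = -2 with multiplicity 4.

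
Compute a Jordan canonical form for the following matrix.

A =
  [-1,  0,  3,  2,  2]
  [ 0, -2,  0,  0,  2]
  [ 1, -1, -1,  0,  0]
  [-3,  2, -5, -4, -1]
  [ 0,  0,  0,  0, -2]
J_3(-2) ⊕ J_2(-2)

The characteristic polynomial is
  det(x·I − A) = x^5 + 10*x^4 + 40*x^3 + 80*x^2 + 80*x + 32 = (x + 2)^5

Eigenvalues and multiplicities (the geometric multiplicity of λ is n − rank(A − λI), which equals the number of Jordan blocks for λ):
  λ = -2: algebraic multiplicity = 5, geometric multiplicity = 2

Determining the block sizes for each eigenvalue:
  λ = -2: with am = 5 and gm = 2, the partition is not yet determined (e.g. several partitions of 5 into 2 parts exist). Let N = A − (-2)·I. Computing rank(N^1) = 3, rank(N^2) = 1, rank(N^3) = 0; the number of blocks of size ≥ j is rank(N^{j−1}) − rank(N^j), giving [2, 2, 1]. So we have 1 block(s) of size 3, 1 block(s) of size 2 → block sizes [3, 2]

Assembling the blocks gives a Jordan form
J =
  [-2,  1,  0,  0,  0]
  [ 0, -2,  1,  0,  0]
  [ 0,  0, -2,  0,  0]
  [ 0,  0,  0, -2,  1]
  [ 0,  0,  0,  0, -2]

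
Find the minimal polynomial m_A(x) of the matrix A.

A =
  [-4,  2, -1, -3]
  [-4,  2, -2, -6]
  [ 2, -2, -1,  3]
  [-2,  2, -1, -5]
x^2 + 4*x + 4

The characteristic polynomial is χ_A(x) = (x + 2)^4, so the eigenvalues are known. The minimal polynomial is
  m_A(x) = Π_λ (x − λ)^{k_λ}
where k_λ is the size of the *largest* Jordan block for λ (equivalently, the smallest k with (A − λI)^k v = 0 for every generalised eigenvector v of λ).

  λ = -2: largest Jordan block has size 2, contributing (x + 2)^2

So m_A(x) = (x + 2)^2 = x^2 + 4*x + 4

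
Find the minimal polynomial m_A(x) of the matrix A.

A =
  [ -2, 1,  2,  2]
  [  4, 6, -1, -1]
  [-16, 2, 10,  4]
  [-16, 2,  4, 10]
x^3 - 18*x^2 + 108*x - 216

The characteristic polynomial is χ_A(x) = (x - 6)^4, so the eigenvalues are known. The minimal polynomial is
  m_A(x) = Π_λ (x − λ)^{k_λ}
where k_λ is the size of the *largest* Jordan block for λ (equivalently, the smallest k with (A − λI)^k v = 0 for every generalised eigenvector v of λ).

  λ = 6: largest Jordan block has size 3, contributing (x − 6)^3

So m_A(x) = (x - 6)^3 = x^3 - 18*x^2 + 108*x - 216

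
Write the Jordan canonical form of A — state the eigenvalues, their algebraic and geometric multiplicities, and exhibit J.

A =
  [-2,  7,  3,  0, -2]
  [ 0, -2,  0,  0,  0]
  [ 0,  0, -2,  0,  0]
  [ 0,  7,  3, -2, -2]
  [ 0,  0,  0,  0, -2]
J_2(-2) ⊕ J_1(-2) ⊕ J_1(-2) ⊕ J_1(-2)

The characteristic polynomial is
  det(x·I − A) = x^5 + 10*x^4 + 40*x^3 + 80*x^2 + 80*x + 32 = (x + 2)^5

Eigenvalues and multiplicities (the geometric multiplicity of λ is n − rank(A − λI), which equals the number of Jordan blocks for λ):
  λ = -2: algebraic multiplicity = 5, geometric multiplicity = 4

Determining the block sizes for each eigenvalue:
  λ = -2: 4 blocks summing to 5 forces exactly one block of size 2 and the rest size 1 → block sizes [2, 1, 1, 1]

Assembling the blocks gives a Jordan form
J =
  [-2,  1,  0,  0,  0]
  [ 0, -2,  0,  0,  0]
  [ 0,  0, -2,  0,  0]
  [ 0,  0,  0, -2,  0]
  [ 0,  0,  0,  0, -2]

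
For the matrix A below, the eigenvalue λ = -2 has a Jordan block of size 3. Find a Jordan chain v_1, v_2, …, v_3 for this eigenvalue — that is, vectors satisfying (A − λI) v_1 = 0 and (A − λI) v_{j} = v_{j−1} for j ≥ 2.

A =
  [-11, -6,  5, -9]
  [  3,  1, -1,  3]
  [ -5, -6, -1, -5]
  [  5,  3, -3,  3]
A Jordan chain for λ = -2 of length 3:
v_1 = (-7, 2, -3, 4)ᵀ
v_2 = (-9, 3, -5, 5)ᵀ
v_3 = (1, 0, 0, 0)ᵀ

Let N = A − (-2)·I. We want v_3 with N^3 v_3 = 0 but N^2 v_3 ≠ 0; then v_{j-1} := N · v_j for j = 3, …, 2.

Pick v_3 = (1, 0, 0, 0)ᵀ.
Then v_2 = N · v_3 = (-9, 3, -5, 5)ᵀ.
Then v_1 = N · v_2 = (-7, 2, -3, 4)ᵀ.

Sanity check: (A − (-2)·I) v_1 = (0, 0, 0, 0)ᵀ = 0. ✓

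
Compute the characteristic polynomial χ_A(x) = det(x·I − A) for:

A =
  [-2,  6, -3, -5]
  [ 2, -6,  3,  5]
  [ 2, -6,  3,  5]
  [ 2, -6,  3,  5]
x^4

Expanding det(x·I − A) (e.g. by cofactor expansion or by noting that A is similar to its Jordan form J, which has the same characteristic polynomial as A) gives
  χ_A(x) = x^4
which factors as x^4. The eigenvalues (with algebraic multiplicities) are λ = 0 with multiplicity 4.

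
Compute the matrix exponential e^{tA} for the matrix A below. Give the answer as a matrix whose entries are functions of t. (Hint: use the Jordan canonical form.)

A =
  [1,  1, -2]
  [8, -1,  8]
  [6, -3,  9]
e^{tA} =
  [-2*t*exp(3*t) + exp(3*t), t*exp(3*t), -2*t*exp(3*t)]
  [8*t*exp(3*t), -4*t*exp(3*t) + exp(3*t), 8*t*exp(3*t)]
  [6*t*exp(3*t), -3*t*exp(3*t), 6*t*exp(3*t) + exp(3*t)]

Strategy: write A = P · J · P⁻¹ where J is a Jordan canonical form, so e^{tA} = P · e^{tJ} · P⁻¹, and e^{tJ} can be computed block-by-block.

A has Jordan form
J =
  [3, 1, 0]
  [0, 3, 0]
  [0, 0, 3]
(up to reordering of blocks).

Per-block formulas:
  For a 1×1 block at λ = 3: exp(t · [3]) = [e^(3t)].
  For a 2×2 Jordan block J_2(3): exp(t · J_2(3)) = e^(3t)·(I + t·N), where N is the 2×2 nilpotent shift.

After assembling e^{tJ} and conjugating by P, we get:

e^{tA} =
  [-2*t*exp(3*t) + exp(3*t), t*exp(3*t), -2*t*exp(3*t)]
  [8*t*exp(3*t), -4*t*exp(3*t) + exp(3*t), 8*t*exp(3*t)]
  [6*t*exp(3*t), -3*t*exp(3*t), 6*t*exp(3*t) + exp(3*t)]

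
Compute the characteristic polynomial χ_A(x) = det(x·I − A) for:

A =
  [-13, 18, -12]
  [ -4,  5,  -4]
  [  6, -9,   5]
x^3 + 3*x^2 + 3*x + 1

Expanding det(x·I − A) (e.g. by cofactor expansion or by noting that A is similar to its Jordan form J, which has the same characteristic polynomial as A) gives
  χ_A(x) = x^3 + 3*x^2 + 3*x + 1
which factors as (x + 1)^3. The eigenvalues (with algebraic multiplicities) are λ = -1 with multiplicity 3.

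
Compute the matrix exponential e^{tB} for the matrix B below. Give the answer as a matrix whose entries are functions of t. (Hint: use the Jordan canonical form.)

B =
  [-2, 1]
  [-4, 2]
e^{tB} =
  [1 - 2*t, t]
  [-4*t, 2*t + 1]

Strategy: write B = P · J · P⁻¹ where J is a Jordan canonical form, so e^{tB} = P · e^{tJ} · P⁻¹, and e^{tJ} can be computed block-by-block.

B has Jordan form
J =
  [0, 1]
  [0, 0]
(up to reordering of blocks).

Per-block formulas:
  For a 2×2 Jordan block J_2(0): exp(t · J_2(0)) = e^(0t)·(I + t·N), where N is the 2×2 nilpotent shift.

After assembling e^{tJ} and conjugating by P, we get:

e^{tB} =
  [1 - 2*t, t]
  [-4*t, 2*t + 1]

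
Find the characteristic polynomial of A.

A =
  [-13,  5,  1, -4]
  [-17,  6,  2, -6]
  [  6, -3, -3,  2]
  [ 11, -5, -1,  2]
x^4 + 8*x^3 + 24*x^2 + 32*x + 16

Expanding det(x·I − A) (e.g. by cofactor expansion or by noting that A is similar to its Jordan form J, which has the same characteristic polynomial as A) gives
  χ_A(x) = x^4 + 8*x^3 + 24*x^2 + 32*x + 16
which factors as (x + 2)^4. The eigenvalues (with algebraic multiplicities) are λ = -2 with multiplicity 4.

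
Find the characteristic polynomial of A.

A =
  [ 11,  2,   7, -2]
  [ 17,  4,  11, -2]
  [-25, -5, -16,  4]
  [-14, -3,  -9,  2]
x^4 - x^3

Expanding det(x·I − A) (e.g. by cofactor expansion or by noting that A is similar to its Jordan form J, which has the same characteristic polynomial as A) gives
  χ_A(x) = x^4 - x^3
which factors as x^3*(x - 1). The eigenvalues (with algebraic multiplicities) are λ = 0 with multiplicity 3, λ = 1 with multiplicity 1.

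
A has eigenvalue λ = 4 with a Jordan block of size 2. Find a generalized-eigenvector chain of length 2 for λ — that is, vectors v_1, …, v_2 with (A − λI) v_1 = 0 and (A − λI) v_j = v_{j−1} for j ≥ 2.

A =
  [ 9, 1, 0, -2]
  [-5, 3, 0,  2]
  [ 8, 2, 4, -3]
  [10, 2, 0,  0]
A Jordan chain for λ = 4 of length 2:
v_1 = (5, -5, 8, 10)ᵀ
v_2 = (1, 0, 0, 0)ᵀ

Let N = A − (4)·I. We want v_2 with N^2 v_2 = 0 but N^1 v_2 ≠ 0; then v_{j-1} := N · v_j for j = 2, …, 2.

Pick v_2 = (1, 0, 0, 0)ᵀ.
Then v_1 = N · v_2 = (5, -5, 8, 10)ᵀ.

Sanity check: (A − (4)·I) v_1 = (0, 0, 0, 0)ᵀ = 0. ✓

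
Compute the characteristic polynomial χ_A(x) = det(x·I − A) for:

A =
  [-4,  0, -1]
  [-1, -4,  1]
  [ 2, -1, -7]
x^3 + 15*x^2 + 75*x + 125

Expanding det(x·I − A) (e.g. by cofactor expansion or by noting that A is similar to its Jordan form J, which has the same characteristic polynomial as A) gives
  χ_A(x) = x^3 + 15*x^2 + 75*x + 125
which factors as (x + 5)^3. The eigenvalues (with algebraic multiplicities) are λ = -5 with multiplicity 3.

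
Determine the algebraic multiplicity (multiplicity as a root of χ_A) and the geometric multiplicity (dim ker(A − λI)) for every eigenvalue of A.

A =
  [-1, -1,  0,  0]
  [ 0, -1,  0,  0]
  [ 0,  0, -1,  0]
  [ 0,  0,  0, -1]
λ = -1: alg = 4, geom = 3

Step 1 — factor the characteristic polynomial to read off the algebraic multiplicities:
  χ_A(x) = (x + 1)^4

Step 2 — compute geometric multiplicities via the rank-nullity identity g(λ) = n − rank(A − λI):
  rank(A − (-1)·I) = 1, so dim ker(A − (-1)·I) = n − 1 = 3

Summary:
  λ = -1: algebraic multiplicity = 4, geometric multiplicity = 3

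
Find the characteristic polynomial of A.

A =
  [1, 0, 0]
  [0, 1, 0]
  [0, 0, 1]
x^3 - 3*x^2 + 3*x - 1

Expanding det(x·I − A) (e.g. by cofactor expansion or by noting that A is similar to its Jordan form J, which has the same characteristic polynomial as A) gives
  χ_A(x) = x^3 - 3*x^2 + 3*x - 1
which factors as (x - 1)^3. The eigenvalues (with algebraic multiplicities) are λ = 1 with multiplicity 3.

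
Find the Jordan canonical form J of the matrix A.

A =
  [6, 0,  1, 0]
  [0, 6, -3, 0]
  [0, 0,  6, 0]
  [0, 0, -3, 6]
J_2(6) ⊕ J_1(6) ⊕ J_1(6)

The characteristic polynomial is
  det(x·I − A) = x^4 - 24*x^3 + 216*x^2 - 864*x + 1296 = (x - 6)^4

Eigenvalues and multiplicities (the geometric multiplicity of λ is n − rank(A − λI), which equals the number of Jordan blocks for λ):
  λ = 6: algebraic multiplicity = 4, geometric multiplicity = 3

Determining the block sizes for each eigenvalue:
  λ = 6: 3 blocks summing to 4 forces exactly one block of size 2 and the rest size 1 → block sizes [2, 1, 1]

Assembling the blocks gives a Jordan form
J =
  [6, 1, 0, 0]
  [0, 6, 0, 0]
  [0, 0, 6, 0]
  [0, 0, 0, 6]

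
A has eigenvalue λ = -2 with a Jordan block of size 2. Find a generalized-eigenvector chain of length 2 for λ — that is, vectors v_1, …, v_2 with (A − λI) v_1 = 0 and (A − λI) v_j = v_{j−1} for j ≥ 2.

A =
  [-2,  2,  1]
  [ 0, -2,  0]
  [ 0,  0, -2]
A Jordan chain for λ = -2 of length 2:
v_1 = (2, 0, 0)ᵀ
v_2 = (0, 1, 0)ᵀ

Let N = A − (-2)·I. We want v_2 with N^2 v_2 = 0 but N^1 v_2 ≠ 0; then v_{j-1} := N · v_j for j = 2, …, 2.

Pick v_2 = (0, 1, 0)ᵀ.
Then v_1 = N · v_2 = (2, 0, 0)ᵀ.

Sanity check: (A − (-2)·I) v_1 = (0, 0, 0)ᵀ = 0. ✓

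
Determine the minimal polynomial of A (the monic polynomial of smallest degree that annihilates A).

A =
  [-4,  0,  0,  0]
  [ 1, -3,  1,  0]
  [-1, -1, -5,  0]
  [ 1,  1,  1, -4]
x^2 + 8*x + 16

The characteristic polynomial is χ_A(x) = (x + 4)^4, so the eigenvalues are known. The minimal polynomial is
  m_A(x) = Π_λ (x − λ)^{k_λ}
where k_λ is the size of the *largest* Jordan block for λ (equivalently, the smallest k with (A − λI)^k v = 0 for every generalised eigenvector v of λ).

  λ = -4: largest Jordan block has size 2, contributing (x + 4)^2

So m_A(x) = (x + 4)^2 = x^2 + 8*x + 16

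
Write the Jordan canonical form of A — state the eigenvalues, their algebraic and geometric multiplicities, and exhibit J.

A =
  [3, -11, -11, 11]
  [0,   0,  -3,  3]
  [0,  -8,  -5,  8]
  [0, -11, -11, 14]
J_2(3) ⊕ J_1(3) ⊕ J_1(3)

The characteristic polynomial is
  det(x·I − A) = x^4 - 12*x^3 + 54*x^2 - 108*x + 81 = (x - 3)^4

Eigenvalues and multiplicities (the geometric multiplicity of λ is n − rank(A − λI), which equals the number of Jordan blocks for λ):
  λ = 3: algebraic multiplicity = 4, geometric multiplicity = 3

Determining the block sizes for each eigenvalue:
  λ = 3: 3 blocks summing to 4 forces exactly one block of size 2 and the rest size 1 → block sizes [2, 1, 1]

Assembling the blocks gives a Jordan form
J =
  [3, 1, 0, 0]
  [0, 3, 0, 0]
  [0, 0, 3, 0]
  [0, 0, 0, 3]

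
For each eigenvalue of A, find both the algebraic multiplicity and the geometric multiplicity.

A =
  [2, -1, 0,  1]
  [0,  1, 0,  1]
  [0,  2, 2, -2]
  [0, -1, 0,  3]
λ = 2: alg = 4, geom = 3

Step 1 — factor the characteristic polynomial to read off the algebraic multiplicities:
  χ_A(x) = (x - 2)^4

Step 2 — compute geometric multiplicities via the rank-nullity identity g(λ) = n − rank(A − λI):
  rank(A − (2)·I) = 1, so dim ker(A − (2)·I) = n − 1 = 3

Summary:
  λ = 2: algebraic multiplicity = 4, geometric multiplicity = 3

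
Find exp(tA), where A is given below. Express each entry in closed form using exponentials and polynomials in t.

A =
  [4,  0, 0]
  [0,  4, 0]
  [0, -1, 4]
e^{tA} =
  [exp(4*t), 0, 0]
  [0, exp(4*t), 0]
  [0, -t*exp(4*t), exp(4*t)]

Strategy: write A = P · J · P⁻¹ where J is a Jordan canonical form, so e^{tA} = P · e^{tJ} · P⁻¹, and e^{tJ} can be computed block-by-block.

A has Jordan form
J =
  [4, 1, 0]
  [0, 4, 0]
  [0, 0, 4]
(up to reordering of blocks).

Per-block formulas:
  For a 1×1 block at λ = 4: exp(t · [4]) = [e^(4t)].
  For a 2×2 Jordan block J_2(4): exp(t · J_2(4)) = e^(4t)·(I + t·N), where N is the 2×2 nilpotent shift.

After assembling e^{tJ} and conjugating by P, we get:

e^{tA} =
  [exp(4*t), 0, 0]
  [0, exp(4*t), 0]
  [0, -t*exp(4*t), exp(4*t)]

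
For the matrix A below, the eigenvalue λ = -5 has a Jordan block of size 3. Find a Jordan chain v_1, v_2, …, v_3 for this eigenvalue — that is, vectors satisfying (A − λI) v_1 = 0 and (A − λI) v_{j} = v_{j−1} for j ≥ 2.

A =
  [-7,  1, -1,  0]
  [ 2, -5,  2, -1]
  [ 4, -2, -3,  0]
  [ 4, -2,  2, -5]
A Jordan chain for λ = -5 of length 3:
v_1 = (2, 0, -4, -4)ᵀ
v_2 = (-2, 2, 4, 4)ᵀ
v_3 = (1, 0, 0, 0)ᵀ

Let N = A − (-5)·I. We want v_3 with N^3 v_3 = 0 but N^2 v_3 ≠ 0; then v_{j-1} := N · v_j for j = 3, …, 2.

Pick v_3 = (1, 0, 0, 0)ᵀ.
Then v_2 = N · v_3 = (-2, 2, 4, 4)ᵀ.
Then v_1 = N · v_2 = (2, 0, -4, -4)ᵀ.

Sanity check: (A − (-5)·I) v_1 = (0, 0, 0, 0)ᵀ = 0. ✓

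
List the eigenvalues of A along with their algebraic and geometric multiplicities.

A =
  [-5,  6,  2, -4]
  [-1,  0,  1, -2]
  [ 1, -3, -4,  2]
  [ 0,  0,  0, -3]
λ = -3: alg = 4, geom = 3

Step 1 — factor the characteristic polynomial to read off the algebraic multiplicities:
  χ_A(x) = (x + 3)^4

Step 2 — compute geometric multiplicities via the rank-nullity identity g(λ) = n − rank(A − λI):
  rank(A − (-3)·I) = 1, so dim ker(A − (-3)·I) = n − 1 = 3

Summary:
  λ = -3: algebraic multiplicity = 4, geometric multiplicity = 3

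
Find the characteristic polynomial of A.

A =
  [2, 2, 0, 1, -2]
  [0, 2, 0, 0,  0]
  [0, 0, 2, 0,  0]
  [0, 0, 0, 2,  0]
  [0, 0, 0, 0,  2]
x^5 - 10*x^4 + 40*x^3 - 80*x^2 + 80*x - 32

Expanding det(x·I − A) (e.g. by cofactor expansion or by noting that A is similar to its Jordan form J, which has the same characteristic polynomial as A) gives
  χ_A(x) = x^5 - 10*x^4 + 40*x^3 - 80*x^2 + 80*x - 32
which factors as (x - 2)^5. The eigenvalues (with algebraic multiplicities) are λ = 2 with multiplicity 5.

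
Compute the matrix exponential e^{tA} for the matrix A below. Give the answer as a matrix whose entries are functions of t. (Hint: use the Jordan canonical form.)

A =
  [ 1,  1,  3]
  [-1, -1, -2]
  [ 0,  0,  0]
e^{tA} =
  [t + 1, t, t^2/2 + 3*t]
  [-t, 1 - t, -t^2/2 - 2*t]
  [0, 0, 1]

Strategy: write A = P · J · P⁻¹ where J is a Jordan canonical form, so e^{tA} = P · e^{tJ} · P⁻¹, and e^{tJ} can be computed block-by-block.

A has Jordan form
J =
  [0, 1, 0]
  [0, 0, 1]
  [0, 0, 0]
(up to reordering of blocks).

Per-block formulas:
  For a 3×3 Jordan block J_3(0): exp(t · J_3(0)) = e^(0t)·(I + t·N + (t^2/2)·N^2), where N is the 3×3 nilpotent shift.

After assembling e^{tJ} and conjugating by P, we get:

e^{tA} =
  [t + 1, t, t^2/2 + 3*t]
  [-t, 1 - t, -t^2/2 - 2*t]
  [0, 0, 1]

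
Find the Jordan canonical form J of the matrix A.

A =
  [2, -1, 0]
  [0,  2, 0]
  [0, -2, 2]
J_2(2) ⊕ J_1(2)

The characteristic polynomial is
  det(x·I − A) = x^3 - 6*x^2 + 12*x - 8 = (x - 2)^3

Eigenvalues and multiplicities (the geometric multiplicity of λ is n − rank(A − λI), which equals the number of Jordan blocks for λ):
  λ = 2: algebraic multiplicity = 3, geometric multiplicity = 2

Determining the block sizes for each eigenvalue:
  λ = 2: 2 blocks summing to 3 forces exactly one block of size 2 and the rest size 1 → block sizes [2, 1]

Assembling the blocks gives a Jordan form
J =
  [2, 1, 0]
  [0, 2, 0]
  [0, 0, 2]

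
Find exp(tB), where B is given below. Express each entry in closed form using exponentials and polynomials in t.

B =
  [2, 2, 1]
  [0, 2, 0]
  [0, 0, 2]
e^{tB} =
  [exp(2*t), 2*t*exp(2*t), t*exp(2*t)]
  [0, exp(2*t), 0]
  [0, 0, exp(2*t)]

Strategy: write B = P · J · P⁻¹ where J is a Jordan canonical form, so e^{tB} = P · e^{tJ} · P⁻¹, and e^{tJ} can be computed block-by-block.

B has Jordan form
J =
  [2, 1, 0]
  [0, 2, 0]
  [0, 0, 2]
(up to reordering of blocks).

Per-block formulas:
  For a 2×2 Jordan block J_2(2): exp(t · J_2(2)) = e^(2t)·(I + t·N), where N is the 2×2 nilpotent shift.
  For a 1×1 block at λ = 2: exp(t · [2]) = [e^(2t)].

After assembling e^{tJ} and conjugating by P, we get:

e^{tB} =
  [exp(2*t), 2*t*exp(2*t), t*exp(2*t)]
  [0, exp(2*t), 0]
  [0, 0, exp(2*t)]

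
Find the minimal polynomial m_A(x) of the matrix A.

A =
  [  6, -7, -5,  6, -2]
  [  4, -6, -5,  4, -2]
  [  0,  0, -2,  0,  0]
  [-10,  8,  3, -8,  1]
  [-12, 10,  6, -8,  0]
x^3 + 6*x^2 + 12*x + 8

The characteristic polynomial is χ_A(x) = (x + 2)^5, so the eigenvalues are known. The minimal polynomial is
  m_A(x) = Π_λ (x − λ)^{k_λ}
where k_λ is the size of the *largest* Jordan block for λ (equivalently, the smallest k with (A − λI)^k v = 0 for every generalised eigenvector v of λ).

  λ = -2: largest Jordan block has size 3, contributing (x + 2)^3

So m_A(x) = (x + 2)^3 = x^3 + 6*x^2 + 12*x + 8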